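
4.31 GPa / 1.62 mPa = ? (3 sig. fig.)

2660000000000

(4.31 × 10^9) / (1.62 × 10^-3) = 2.66 × 10^12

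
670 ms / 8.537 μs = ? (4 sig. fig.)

(670 × 10^-3) / (8.537 × 10^-6) = 78.482 × 10^3

78480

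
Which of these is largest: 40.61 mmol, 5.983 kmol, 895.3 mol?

5.983 kmol

40.61 mmol = 0.04061 mol
5.983 kmol = 5983 mol
895.3 mol = 895.3 mol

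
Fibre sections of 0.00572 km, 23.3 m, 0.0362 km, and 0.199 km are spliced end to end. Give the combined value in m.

In m:
  0.00572 km = 0.00572 × 10³ m = 5.72
  23.3 m → 23.3
  0.0362 km = 0.0362 × 10³ m = 36.2
  0.199 km = 0.199 × 10³ m = 199
Sum: 5.72 + 23.3 + 36.2 + 199 = 264.22

264.22 m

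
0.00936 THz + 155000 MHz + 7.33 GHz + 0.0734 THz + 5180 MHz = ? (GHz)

250.27 GHz

In GHz:
  0.00936 THz = 0.00936 × 10^3 GHz = 9.36
  155000 MHz = 155000 × 10^-3 GHz = 155
  7.33 GHz → 7.33
  0.0734 THz = 0.0734 × 10^3 GHz = 73.4
  5180 MHz = 5180 × 10^-3 GHz = 5.18
Sum: 9.36 + 155 + 7.33 + 73.4 + 5.18 = 250.27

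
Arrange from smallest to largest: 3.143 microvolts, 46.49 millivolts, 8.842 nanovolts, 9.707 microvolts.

3.143 microvolts = 0.000003143 volts
46.49 millivolts = 0.04649 volts
8.842 nanovolts = 0.000000008842 volts
9.707 microvolts = 0.000009707 volts

8.842 nanovolts < 3.143 microvolts < 9.707 microvolts < 46.49 millivolts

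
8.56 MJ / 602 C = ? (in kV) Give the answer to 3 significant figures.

(8.56 × 10^6) / (602) = 0.014219 × 10^6 V

14.2 kV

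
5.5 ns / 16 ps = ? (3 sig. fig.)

344

(5.5 × 10^-9) / (16 × 10^-12) = 0.3438 × 10^3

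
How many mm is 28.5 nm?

nano = 10⁻⁹, milli = 10⁻³; factor is 10⁻⁶.
28.5 × 10⁻⁶ = 0.0000285

0.0000285 mm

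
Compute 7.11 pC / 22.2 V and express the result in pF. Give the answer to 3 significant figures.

(7.11 × 10^-12) / (22.2) = 0.32027 × 10^-12 F

0.320 pF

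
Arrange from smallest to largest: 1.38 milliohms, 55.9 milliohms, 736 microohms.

736 microohms < 1.38 milliohms < 55.9 milliohms

1.38 milliohms = 0.00138 ohms
55.9 milliohms = 0.0559 ohms
736 microohms = 0.000736 ohms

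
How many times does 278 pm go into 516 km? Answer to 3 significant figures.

(516e3) / (278e-12) = 1.856e15

1860000000000000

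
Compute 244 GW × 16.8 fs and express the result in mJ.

244 × 10⁹ × 16.8 × 10⁻¹⁵ = 4099.2 × 10⁻⁶ J

4.0992 mJ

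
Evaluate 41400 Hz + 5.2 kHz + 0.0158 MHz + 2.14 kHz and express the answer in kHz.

In kHz:
  41400 Hz = 41400e-3 kHz = 41.4
  5.2 kHz → 5.2
  0.0158 MHz = 0.0158e3 kHz = 15.8
  2.14 kHz → 2.14
Sum: 41.4 + 5.2 + 15.8 + 2.14 = 64.54

64.54 kHz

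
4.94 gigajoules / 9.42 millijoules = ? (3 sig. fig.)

(4.94e9) / (9.42e-3) = 0.5244e12

524000000000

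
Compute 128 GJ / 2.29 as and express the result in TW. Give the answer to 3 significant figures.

(128e9) / (2.29e-18) = 55.895e27 W

55900000000000000 TW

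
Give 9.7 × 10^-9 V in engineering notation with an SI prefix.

9.7 nV

= 9.7 × 10^-9 V; 10^-9 is nano.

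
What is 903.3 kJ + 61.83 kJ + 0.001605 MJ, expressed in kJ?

In kJ:
  903.3 kJ → 903.3
  61.83 kJ → 61.83
  0.001605 MJ = 0.001605e3 kJ = 1.605
Sum: 903.3 + 61.83 + 1.605 = 966.735

966.735 kJ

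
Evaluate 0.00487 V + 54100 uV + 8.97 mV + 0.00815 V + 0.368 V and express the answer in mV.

444.09 mV

In mV:
  0.00487 V = 0.00487e3 mV = 4.87
  54100 uV = 54100e-3 mV = 54.1
  8.97 mV → 8.97
  0.00815 V = 0.00815e3 mV = 8.15
  0.368 V = 0.368e3 mV = 368
Sum: 4.87 + 54.1 + 8.97 + 8.15 + 368 = 444.09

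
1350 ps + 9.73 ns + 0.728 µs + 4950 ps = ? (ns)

In ns:
  1350 ps = 1350 × 10^-3 ns = 1.35
  9.73 ns → 9.73
  0.728 µs = 0.728 × 10^3 ns = 728
  4950 ps = 4950 × 10^-3 ns = 4.95
Sum: 1.35 + 9.73 + 728 + 4.95 = 744.03

744.03 ns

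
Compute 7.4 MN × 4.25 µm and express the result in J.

31.45 J

7.4e6 × 4.25e-6 = 31.45 J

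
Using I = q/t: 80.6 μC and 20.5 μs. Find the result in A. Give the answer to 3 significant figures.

(80.6 × 10^-6) / (20.5 × 10^-6) = 3.9317 A

3.93 A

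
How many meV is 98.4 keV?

kilo = 10³, milli = 10⁻³; factor is 10⁶.
98.4 × 10⁶ = 98400000

98400000 meV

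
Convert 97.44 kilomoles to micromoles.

kilo = 1e3, micro = 1e-6; factor is 1e9.
97.44 × 1e9 = 97440000000

97440000000 micromoles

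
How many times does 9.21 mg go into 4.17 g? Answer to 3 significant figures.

453

(4.17) / (9.21e-3) = 0.4528e3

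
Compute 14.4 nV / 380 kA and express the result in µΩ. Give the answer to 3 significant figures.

0.0000000379 µΩ

(14.4 × 10⁻⁹) / (380 × 10³) = 0.037895 × 10⁻¹² Ω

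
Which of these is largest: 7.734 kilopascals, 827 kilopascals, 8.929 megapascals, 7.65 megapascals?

7.734 kilopascals = 7734 pascals
827 kilopascals = 827000 pascals
8.929 megapascals = 8929000 pascals
7.65 megapascals = 7650000 pascals

8.929 megapascals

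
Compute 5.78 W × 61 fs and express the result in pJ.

0.35258 pJ

5.78 × 61 × 10^-15 = 352.58 × 10^-15 J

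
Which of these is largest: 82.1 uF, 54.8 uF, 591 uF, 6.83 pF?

82.1 uF = 0.0000821 F
54.8 uF = 0.0000548 F
591 uF = 0.000591 F
6.83 pF = 0.00000000000683 F

591 uF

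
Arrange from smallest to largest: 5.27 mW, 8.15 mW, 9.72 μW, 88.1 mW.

9.72 μW < 5.27 mW < 8.15 mW < 88.1 mW

5.27 mW = 0.00527 W
8.15 mW = 0.00815 W
9.72 μW = 0.00000972 W
88.1 mW = 0.0881 W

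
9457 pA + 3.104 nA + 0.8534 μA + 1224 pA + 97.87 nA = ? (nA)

In nA:
  9457 pA = 9457e-3 nA = 9.457
  3.104 nA → 3.104
  0.8534 μA = 0.8534e3 nA = 853.4
  1224 pA = 1224e-3 nA = 1.224
  97.87 nA → 97.87
Sum: 9.457 + 3.104 + 853.4 + 1.224 + 97.87 = 965.055

965.055 nA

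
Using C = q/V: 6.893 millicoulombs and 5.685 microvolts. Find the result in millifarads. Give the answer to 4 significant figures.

1212000 millifarads

(6.893 × 10⁻³) / (5.685 × 10⁻⁶) = 1.21249 × 10³ F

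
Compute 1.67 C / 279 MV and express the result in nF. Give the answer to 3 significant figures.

(1.67) / (279 × 10^6) = 0.0059857 × 10^-6 F

5.99 nF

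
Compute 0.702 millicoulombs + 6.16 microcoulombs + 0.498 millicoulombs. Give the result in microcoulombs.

1206.16 microcoulombs

In microcoulombs:
  0.702 millicoulombs = 0.702 × 10^3 microcoulombs = 702
  6.16 microcoulombs → 6.16
  0.498 millicoulombs = 0.498 × 10^3 microcoulombs = 498
Sum: 702 + 6.16 + 498 = 1206.16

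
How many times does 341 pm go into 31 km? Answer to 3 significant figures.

(31e3) / (341e-12) = 0.09091e15

90900000000000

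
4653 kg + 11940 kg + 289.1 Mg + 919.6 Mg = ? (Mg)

1225.293 Mg

In Mg:
  4653 kg = 4653e-3 Mg = 4.653
  11940 kg = 11940e-3 Mg = 11.94
  289.1 Mg → 289.1
  919.6 Mg → 919.6
Sum: 4.653 + 11.94 + 289.1 + 919.6 = 1225.293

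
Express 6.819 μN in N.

0.000006819 N

micro = 1e-6, (no prefix) = 1e0; factor is 1e-6.
6.819 × 1e-6 = 0.000006819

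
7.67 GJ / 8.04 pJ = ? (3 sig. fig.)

(7.67e9) / (8.04e-12) = 0.954e21

954000000000000000000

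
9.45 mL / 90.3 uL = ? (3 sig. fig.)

(9.45 × 10⁻³) / (90.3 × 10⁻⁶) = 0.1047 × 10³

105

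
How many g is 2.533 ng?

0.000000002533 g

nano = 10⁻⁹, (no prefix) = 10⁰; factor is 10⁻⁹.
2.533 × 10⁻⁹ = 0.000000002533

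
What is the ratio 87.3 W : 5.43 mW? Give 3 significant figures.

16100

(87.3) / (5.43e-3) = 16.08e3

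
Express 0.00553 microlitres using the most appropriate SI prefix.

5.53 nanolitres

= 5.53 × 10⁻⁹ litres; 10⁻⁹ is nano.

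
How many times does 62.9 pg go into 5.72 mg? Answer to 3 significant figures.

90900000

(5.72e-3) / (62.9e-12) = 0.09094e9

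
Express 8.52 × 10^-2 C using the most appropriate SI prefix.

= 85.2 × 10^-3 C; 10^-3 is milli.

85.2 mC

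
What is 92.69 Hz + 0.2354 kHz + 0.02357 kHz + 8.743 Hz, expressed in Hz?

360.403 Hz

In Hz:
  92.69 Hz → 92.69
  0.2354 kHz = 0.2354 × 10³ Hz = 235.4
  0.02357 kHz = 0.02357 × 10³ Hz = 23.57
  8.743 Hz → 8.743
Sum: 92.69 + 235.4 + 23.57 + 8.743 = 360.403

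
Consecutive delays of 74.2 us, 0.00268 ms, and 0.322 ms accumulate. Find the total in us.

398.88 us

In us:
  74.2 us → 74.2
  0.00268 ms = 0.00268 × 10³ us = 2.68
  0.322 ms = 0.322 × 10³ us = 322
Sum: 74.2 + 2.68 + 322 = 398.88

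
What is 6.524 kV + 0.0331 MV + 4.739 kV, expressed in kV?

In kV:
  6.524 kV → 6.524
  0.0331 MV = 0.0331 × 10³ kV = 33.1
  4.739 kV → 4.739
Sum: 6.524 + 33.1 + 4.739 = 44.363

44.363 kV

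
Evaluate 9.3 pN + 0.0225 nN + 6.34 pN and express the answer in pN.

38.14 pN

In pN:
  9.3 pN → 9.3
  0.0225 nN = 0.0225e3 pN = 22.5
  6.34 pN → 6.34
Sum: 9.3 + 22.5 + 6.34 = 38.14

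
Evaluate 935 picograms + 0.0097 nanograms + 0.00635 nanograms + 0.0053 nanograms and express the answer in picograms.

956.35 picograms

In picograms:
  935 picograms → 935
  0.0097 nanograms = 0.0097 × 10³ picograms = 9.7
  0.00635 nanograms = 0.00635 × 10³ picograms = 6.35
  0.0053 nanograms = 0.0053 × 10³ picograms = 5.3
Sum: 935 + 9.7 + 6.35 + 5.3 = 956.35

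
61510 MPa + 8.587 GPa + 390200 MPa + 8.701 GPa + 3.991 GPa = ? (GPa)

In GPa:
  61510 MPa = 61510 × 10⁻³ GPa = 61.51
  8.587 GPa → 8.587
  390200 MPa = 390200 × 10⁻³ GPa = 390.2
  8.701 GPa → 8.701
  3.991 GPa → 3.991
Sum: 61.51 + 8.587 + 390.2 + 8.701 + 3.991 = 472.989

472.989 GPa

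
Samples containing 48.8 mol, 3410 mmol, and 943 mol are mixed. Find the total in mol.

In mol:
  48.8 mol → 48.8
  3410 mmol = 3410 × 10⁻³ mol = 3.41
  943 mol → 943
Sum: 48.8 + 3.41 + 943 = 995.21

995.21 mol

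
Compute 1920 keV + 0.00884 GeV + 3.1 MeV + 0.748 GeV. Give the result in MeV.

In MeV:
  1920 keV = 1920 × 10⁻³ MeV = 1.92
  0.00884 GeV = 0.00884 × 10³ MeV = 8.84
  3.1 MeV → 3.1
  0.748 GeV = 0.748 × 10³ MeV = 748
Sum: 1.92 + 8.84 + 3.1 + 748 = 761.86

761.86 MeV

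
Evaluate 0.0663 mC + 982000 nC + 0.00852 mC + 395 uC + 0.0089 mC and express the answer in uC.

1460.72 uC

In uC:
  0.0663 mC = 0.0663 × 10^3 uC = 66.3
  982000 nC = 982000 × 10^-3 uC = 982
  0.00852 mC = 0.00852 × 10^3 uC = 8.52
  395 uC → 395
  0.0089 mC = 0.0089 × 10^3 uC = 8.9
Sum: 66.3 + 982 + 8.52 + 395 + 8.9 = 1460.72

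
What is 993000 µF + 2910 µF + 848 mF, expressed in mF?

1843.91 mF

In mF:
  993000 µF = 993000e-3 mF = 993
  2910 µF = 2910e-3 mF = 2.91
  848 mF → 848
Sum: 993 + 2.91 + 848 = 1843.91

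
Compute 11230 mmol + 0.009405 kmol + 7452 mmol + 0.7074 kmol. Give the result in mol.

735.487 mol

In mol:
  11230 mmol = 11230e-3 mol = 11.23
  0.009405 kmol = 0.009405e3 mol = 9.405
  7452 mmol = 7452e-3 mol = 7.452
  0.7074 kmol = 0.7074e3 mol = 707.4
Sum: 11.23 + 9.405 + 7.452 + 707.4 = 735.487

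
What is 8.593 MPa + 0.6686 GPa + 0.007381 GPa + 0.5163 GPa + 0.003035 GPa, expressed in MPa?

1203.909 MPa

In MPa:
  8.593 MPa → 8.593
  0.6686 GPa = 0.6686 × 10^3 MPa = 668.6
  0.007381 GPa = 0.007381 × 10^3 MPa = 7.381
  0.5163 GPa = 0.5163 × 10^3 MPa = 516.3
  0.003035 GPa = 0.003035 × 10^3 MPa = 3.035
Sum: 8.593 + 668.6 + 7.381 + 516.3 + 3.035 = 1203.909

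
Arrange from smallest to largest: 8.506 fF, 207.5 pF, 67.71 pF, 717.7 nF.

8.506 fF < 67.71 pF < 207.5 pF < 717.7 nF

8.506 fF = 0.000000000000008506 F
207.5 pF = 0.0000000002075 F
67.71 pF = 0.00000000006771 F
717.7 nF = 0.0000007177 F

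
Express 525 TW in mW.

tera = 1e12, milli = 1e-3; factor is 1e15.
525 × 1e15 = 525000000000000000

525000000000000000 mW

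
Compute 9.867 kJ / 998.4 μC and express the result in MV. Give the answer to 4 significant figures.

9.883 MV

(9.867 × 10^3) / (998.4 × 10^-6) = 0.00988281 × 10^9 V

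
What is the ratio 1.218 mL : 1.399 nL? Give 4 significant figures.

(1.218 × 10⁻³) / (1.399 × 10⁻⁹) = 0.87062 × 10⁶

870600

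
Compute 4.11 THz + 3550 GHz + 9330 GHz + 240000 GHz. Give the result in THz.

256.99 THz

In THz:
  4.11 THz → 4.11
  3550 GHz = 3550 × 10⁻³ THz = 3.55
  9330 GHz = 9330 × 10⁻³ THz = 9.33
  240000 GHz = 240000 × 10⁻³ THz = 240
Sum: 4.11 + 3.55 + 9.33 + 240 = 256.99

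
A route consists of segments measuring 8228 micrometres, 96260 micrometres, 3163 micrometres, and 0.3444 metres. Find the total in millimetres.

In millimetres:
  8228 micrometres = 8228 × 10⁻³ millimetres = 8.228
  96260 micrometres = 96260 × 10⁻³ millimetres = 96.26
  3163 micrometres = 3163 × 10⁻³ millimetres = 3.163
  0.3444 metres = 0.3444 × 10³ millimetres = 344.4
Sum: 8.228 + 96.26 + 3.163 + 344.4 = 452.051

452.051 millimetres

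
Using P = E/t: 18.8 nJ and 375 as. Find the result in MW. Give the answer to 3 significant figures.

(18.8 × 10^-9) / (375 × 10^-18) = 0.050133 × 10^9 W

50.1 MW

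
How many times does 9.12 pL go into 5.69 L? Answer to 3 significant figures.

624000000000

(5.69) / (9.12 × 10⁻¹²) = 0.6239 × 10¹²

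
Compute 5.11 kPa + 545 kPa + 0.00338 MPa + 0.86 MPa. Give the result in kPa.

1413.49 kPa

In kPa:
  5.11 kPa → 5.11
  545 kPa → 545
  0.00338 MPa = 0.00338 × 10³ kPa = 3.38
  0.86 MPa = 0.86 × 10³ kPa = 860
Sum: 5.11 + 545 + 3.38 + 860 = 1413.49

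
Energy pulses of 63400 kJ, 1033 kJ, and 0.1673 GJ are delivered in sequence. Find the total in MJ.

In MJ:
  63400 kJ = 63400e-3 MJ = 63.4
  1033 kJ = 1033e-3 MJ = 1.033
  0.1673 GJ = 0.1673e3 MJ = 167.3
Sum: 63.4 + 1.033 + 167.3 = 231.733

231.733 MJ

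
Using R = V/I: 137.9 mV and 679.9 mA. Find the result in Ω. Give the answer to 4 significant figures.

(137.9 × 10^-3) / (679.9 × 10^-3) = 0.202824 Ω

0.2028 Ω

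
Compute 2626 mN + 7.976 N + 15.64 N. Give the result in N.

26.242 N

In N:
  2626 mN = 2626e-3 N = 2.626
  7.976 N → 7.976
  15.64 N → 15.64
Sum: 2.626 + 7.976 + 15.64 = 26.242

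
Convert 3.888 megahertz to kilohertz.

mega = 1e6, kilo = 1e3; factor is 1e3.
3.888 × 1e3 = 3888

3888 kilohertz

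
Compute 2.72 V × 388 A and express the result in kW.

1.05536 kW

2.72 × 388 = 1055.36 W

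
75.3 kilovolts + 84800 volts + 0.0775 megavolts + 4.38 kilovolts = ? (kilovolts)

241.98 kilovolts

In kilovolts:
  75.3 kilovolts → 75.3
  84800 volts = 84800e-3 kilovolts = 84.8
  0.0775 megavolts = 0.0775e3 kilovolts = 77.5
  4.38 kilovolts → 4.38
Sum: 75.3 + 84.8 + 77.5 + 4.38 = 241.98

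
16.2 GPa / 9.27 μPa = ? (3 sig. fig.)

(16.2 × 10⁹) / (9.27 × 10⁻⁶) = 1.748 × 10¹⁵

1750000000000000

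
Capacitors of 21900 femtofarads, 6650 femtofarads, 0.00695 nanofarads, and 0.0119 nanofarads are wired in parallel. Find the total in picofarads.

In picofarads:
  21900 femtofarads = 21900e-3 picofarads = 21.9
  6650 femtofarads = 6650e-3 picofarads = 6.65
  0.00695 nanofarads = 0.00695e3 picofarads = 6.95
  0.0119 nanofarads = 0.0119e3 picofarads = 11.9
Sum: 21.9 + 6.65 + 6.95 + 11.9 = 47.4

47.4 picofarads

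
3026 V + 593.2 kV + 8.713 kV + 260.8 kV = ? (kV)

865.739 kV

In kV:
  3026 V = 3026 × 10⁻³ kV = 3.026
  593.2 kV → 593.2
  8.713 kV → 8.713
  260.8 kV → 260.8
Sum: 3.026 + 593.2 + 8.713 + 260.8 = 865.739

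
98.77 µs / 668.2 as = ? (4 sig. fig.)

(98.77 × 10^-6) / (668.2 × 10^-18) = 0.14782 × 10^12

147800000000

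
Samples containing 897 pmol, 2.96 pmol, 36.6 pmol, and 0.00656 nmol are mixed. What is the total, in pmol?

943.12 pmol

In pmol:
  897 pmol → 897
  2.96 pmol → 2.96
  36.6 pmol → 36.6
  0.00656 nmol = 0.00656e3 pmol = 6.56
Sum: 897 + 2.96 + 36.6 + 6.56 = 943.12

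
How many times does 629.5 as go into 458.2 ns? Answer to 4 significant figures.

(458.2e-9) / (629.5e-18) = 0.72788e9

727900000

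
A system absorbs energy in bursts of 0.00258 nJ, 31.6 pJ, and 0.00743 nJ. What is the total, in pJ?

41.61 pJ

In pJ:
  0.00258 nJ = 0.00258e3 pJ = 2.58
  31.6 pJ → 31.6
  0.00743 nJ = 0.00743e3 pJ = 7.43
Sum: 2.58 + 31.6 + 7.43 = 41.61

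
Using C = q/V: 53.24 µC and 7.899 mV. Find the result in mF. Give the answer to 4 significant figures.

(53.24e-6) / (7.899e-3) = 6.74009e-3 F

6.740 mF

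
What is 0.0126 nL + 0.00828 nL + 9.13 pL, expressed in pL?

In pL:
  0.0126 nL = 0.0126e3 pL = 12.6
  0.00828 nL = 0.00828e3 pL = 8.28
  9.13 pL → 9.13
Sum: 12.6 + 8.28 + 9.13 = 30.01

30.01 pL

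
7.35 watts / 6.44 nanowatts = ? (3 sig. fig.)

(7.35) / (6.44e-9) = 1.141e9

1140000000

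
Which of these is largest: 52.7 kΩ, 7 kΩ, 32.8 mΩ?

52.7 kΩ = 52700 Ω
7 kΩ = 7000 Ω
32.8 mΩ = 0.0328 Ω

52.7 kΩ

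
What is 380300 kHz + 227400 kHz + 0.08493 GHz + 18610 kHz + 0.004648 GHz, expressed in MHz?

In MHz:
  380300 kHz = 380300e-3 MHz = 380.3
  227400 kHz = 227400e-3 MHz = 227.4
  0.08493 GHz = 0.08493e3 MHz = 84.93
  18610 kHz = 18610e-3 MHz = 18.61
  0.004648 GHz = 0.004648e3 MHz = 4.648
Sum: 380.3 + 227.4 + 84.93 + 18.61 + 4.648 = 715.888

715.888 MHz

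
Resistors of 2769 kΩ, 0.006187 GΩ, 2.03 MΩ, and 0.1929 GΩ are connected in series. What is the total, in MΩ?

203.886 MΩ

In MΩ:
  2769 kΩ = 2769 × 10⁻³ MΩ = 2.769
  0.006187 GΩ = 0.006187 × 10³ MΩ = 6.187
  2.03 MΩ → 2.03
  0.1929 GΩ = 0.1929 × 10³ MΩ = 192.9
Sum: 2.769 + 6.187 + 2.03 + 192.9 = 203.886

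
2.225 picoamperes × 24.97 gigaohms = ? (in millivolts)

2.225 × 10^-12 × 24.97 × 10^9 = 55.55825 × 10^-3 V

55.55825 millivolts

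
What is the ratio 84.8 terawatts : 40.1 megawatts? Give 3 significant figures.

(84.8 × 10^12) / (40.1 × 10^6) = 2.115 × 10^6

2110000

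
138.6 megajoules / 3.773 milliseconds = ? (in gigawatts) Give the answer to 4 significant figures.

36.73 gigawatts

(138.6 × 10⁶) / (3.773 × 10⁻³) = 36.7347 × 10⁹ W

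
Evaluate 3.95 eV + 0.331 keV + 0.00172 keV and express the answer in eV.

336.67 eV

In eV:
  3.95 eV → 3.95
  0.331 keV = 0.331 × 10³ eV = 331
  0.00172 keV = 0.00172 × 10³ eV = 1.72
Sum: 3.95 + 331 + 1.72 = 336.67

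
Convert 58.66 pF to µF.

pico = 10^-12, micro = 10^-6; factor is 10^-6.
58.66 × 10^-6 = 0.00005866

0.00005866 µF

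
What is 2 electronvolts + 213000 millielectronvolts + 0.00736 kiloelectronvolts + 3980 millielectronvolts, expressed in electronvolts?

In electronvolts:
  2 electronvolts → 2
  213000 millielectronvolts = 213000 × 10^-3 electronvolts = 213
  0.00736 kiloelectronvolts = 0.00736 × 10^3 electronvolts = 7.36
  3980 millielectronvolts = 3980 × 10^-3 electronvolts = 3.98
Sum: 2 + 213 + 7.36 + 3.98 = 226.34

226.34 electronvolts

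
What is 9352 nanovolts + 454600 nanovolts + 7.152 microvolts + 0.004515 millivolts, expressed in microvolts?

475.619 microvolts

In microvolts:
  9352 nanovolts = 9352 × 10⁻³ microvolts = 9.352
  454600 nanovolts = 454600 × 10⁻³ microvolts = 454.6
  7.152 microvolts → 7.152
  0.004515 millivolts = 0.004515 × 10³ microvolts = 4.515
Sum: 9.352 + 454.6 + 7.152 + 4.515 = 475.619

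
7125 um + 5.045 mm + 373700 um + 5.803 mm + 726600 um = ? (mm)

1118.273 mm

In mm:
  7125 um = 7125 × 10^-3 mm = 7.125
  5.045 mm → 5.045
  373700 um = 373700 × 10^-3 mm = 373.7
  5.803 mm → 5.803
  726600 um = 726600 × 10^-3 mm = 726.6
Sum: 7.125 + 5.045 + 373.7 + 5.803 + 726.6 = 1118.273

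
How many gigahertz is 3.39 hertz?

0.00000000339 gigahertz

(no prefix) = 10^0, giga = 10^9; factor is 10^-9.
3.39 × 10^-9 = 0.00000000339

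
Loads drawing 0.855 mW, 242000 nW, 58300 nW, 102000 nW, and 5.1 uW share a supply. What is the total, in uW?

1262.4 uW

In uW:
  0.855 mW = 0.855 × 10^3 uW = 855
  242000 nW = 242000 × 10^-3 uW = 242
  58300 nW = 58300 × 10^-3 uW = 58.3
  102000 nW = 102000 × 10^-3 uW = 102
  5.1 uW → 5.1
Sum: 855 + 242 + 58.3 + 102 + 5.1 = 1262.4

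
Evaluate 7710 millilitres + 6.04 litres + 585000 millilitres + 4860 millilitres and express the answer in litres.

In litres:
  7710 millilitres = 7710 × 10^-3 litres = 7.71
  6.04 litres → 6.04
  585000 millilitres = 585000 × 10^-3 litres = 585
  4860 millilitres = 4860 × 10^-3 litres = 4.86
Sum: 7.71 + 6.04 + 585 + 4.86 = 603.61

603.61 litres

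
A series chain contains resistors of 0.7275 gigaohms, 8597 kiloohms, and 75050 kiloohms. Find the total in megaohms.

In megaohms:
  0.7275 gigaohms = 0.7275e3 megaohms = 727.5
  8597 kiloohms = 8597e-3 megaohms = 8.597
  75050 kiloohms = 75050e-3 megaohms = 75.05
Sum: 727.5 + 8.597 + 75.05 = 811.147

811.147 megaohms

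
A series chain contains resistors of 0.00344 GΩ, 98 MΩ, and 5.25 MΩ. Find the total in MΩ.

106.69 MΩ

In MΩ:
  0.00344 GΩ = 0.00344 × 10³ MΩ = 3.44
  98 MΩ → 98
  5.25 MΩ → 5.25
Sum: 3.44 + 98 + 5.25 = 106.69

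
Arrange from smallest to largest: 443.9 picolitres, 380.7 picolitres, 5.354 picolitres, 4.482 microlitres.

5.354 picolitres < 380.7 picolitres < 443.9 picolitres < 4.482 microlitres

443.9 picolitres = 0.0000000004439 litres
380.7 picolitres = 0.0000000003807 litres
5.354 picolitres = 0.000000000005354 litres
4.482 microlitres = 0.000004482 litres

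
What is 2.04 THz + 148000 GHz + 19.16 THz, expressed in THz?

169.2 THz

In THz:
  2.04 THz → 2.04
  148000 GHz = 148000 × 10⁻³ THz = 148
  19.16 THz → 19.16
Sum: 2.04 + 148 + 19.16 = 169.2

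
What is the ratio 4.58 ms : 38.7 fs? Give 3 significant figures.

118000000000

(4.58e-3) / (38.7e-15) = 0.1183e12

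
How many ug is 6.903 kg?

kilo = 10³, micro = 10⁻⁶; factor is 10⁹.
6.903 × 10⁹ = 6903000000

6903000000 ug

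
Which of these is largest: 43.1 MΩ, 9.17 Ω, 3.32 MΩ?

43.1 MΩ = 43100000 Ω
9.17 Ω = 9.17 Ω
3.32 MΩ = 3320000 Ω

43.1 MΩ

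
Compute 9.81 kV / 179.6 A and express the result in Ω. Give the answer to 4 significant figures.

(9.81 × 10^3) / (179.6) = 0.0546214 × 10^3 Ω

54.62 Ω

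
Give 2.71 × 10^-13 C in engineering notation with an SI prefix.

= 271 × 10^-15 C; 10^-15 is femto.

271 fC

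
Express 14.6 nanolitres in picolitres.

nano = 10⁻⁹, pico = 10⁻¹²; factor is 10³.
14.6 × 10³ = 14600

14600 picolitres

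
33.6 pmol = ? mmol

0.0000000336 mmol

pico = 10⁻¹², milli = 10⁻³; factor is 10⁻⁹.
33.6 × 10⁻⁹ = 0.0000000336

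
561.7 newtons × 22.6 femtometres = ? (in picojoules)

561.7 × 22.6e-15 = 12694.42e-15 J

12.69442 picojoules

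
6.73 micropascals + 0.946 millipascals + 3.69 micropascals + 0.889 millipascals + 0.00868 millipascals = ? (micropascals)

In micropascals:
  6.73 micropascals → 6.73
  0.946 millipascals = 0.946e3 micropascals = 946
  3.69 micropascals → 3.69
  0.889 millipascals = 0.889e3 micropascals = 889
  0.00868 millipascals = 0.00868e3 micropascals = 8.68
Sum: 6.73 + 946 + 3.69 + 889 + 8.68 = 1854.1

1854.1 micropascals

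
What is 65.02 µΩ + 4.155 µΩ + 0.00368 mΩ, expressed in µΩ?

In µΩ:
  65.02 µΩ → 65.02
  4.155 µΩ → 4.155
  0.00368 mΩ = 0.00368 × 10³ µΩ = 3.68
Sum: 65.02 + 4.155 + 3.68 = 72.855

72.855 µΩ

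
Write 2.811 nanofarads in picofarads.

2811 picofarads

nano = 10⁻⁹, pico = 10⁻¹²; factor is 10³.
2.811 × 10³ = 2811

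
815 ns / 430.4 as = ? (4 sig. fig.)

(815 × 10⁻⁹) / (430.4 × 10⁻¹⁸) = 1.8936 × 10⁹

1894000000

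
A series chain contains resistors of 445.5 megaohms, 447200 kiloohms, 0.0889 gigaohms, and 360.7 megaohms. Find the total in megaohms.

1342.3 megaohms

In megaohms:
  445.5 megaohms → 445.5
  447200 kiloohms = 447200 × 10^-3 megaohms = 447.2
  0.0889 gigaohms = 0.0889 × 10^3 megaohms = 88.9
  360.7 megaohms → 360.7
Sum: 445.5 + 447.2 + 88.9 + 360.7 = 1342.3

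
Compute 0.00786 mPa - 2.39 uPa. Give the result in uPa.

In uPa:
  0.00786 mPa = 0.00786 × 10^3 uPa = 7.86
  2.39 uPa → 2.39
Difference: 7.86 - 2.39 = 5.47

5.47 uPa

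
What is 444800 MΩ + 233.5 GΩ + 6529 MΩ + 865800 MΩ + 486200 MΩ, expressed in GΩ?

2036.829 GΩ

In GΩ:
  444800 MΩ = 444800e-3 GΩ = 444.8
  233.5 GΩ → 233.5
  6529 MΩ = 6529e-3 GΩ = 6.529
  865800 MΩ = 865800e-3 GΩ = 865.8
  486200 MΩ = 486200e-3 GΩ = 486.2
Sum: 444.8 + 233.5 + 6.529 + 865.8 + 486.2 = 2036.829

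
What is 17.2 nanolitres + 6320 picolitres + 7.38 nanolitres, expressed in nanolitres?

30.9 nanolitres

In nanolitres:
  17.2 nanolitres → 17.2
  6320 picolitres = 6320 × 10^-3 nanolitres = 6.32
  7.38 nanolitres → 7.38
Sum: 17.2 + 6.32 + 7.38 = 30.9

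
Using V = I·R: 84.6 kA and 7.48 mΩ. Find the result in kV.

0.632808 kV

84.6 × 10³ × 7.48 × 10⁻³ = 632.808 V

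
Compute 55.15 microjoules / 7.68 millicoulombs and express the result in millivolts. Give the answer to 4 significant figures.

7.181 millivolts

(55.15 × 10⁻⁶) / (7.68 × 10⁻³) = 7.18099 × 10⁻³ V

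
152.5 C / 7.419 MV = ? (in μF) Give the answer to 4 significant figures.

(152.5) / (7.419e6) = 20.5553e-6 F

20.56 μF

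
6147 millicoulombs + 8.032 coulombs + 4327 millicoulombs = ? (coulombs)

18.506 coulombs

In coulombs:
  6147 millicoulombs = 6147 × 10⁻³ coulombs = 6.147
  8.032 coulombs → 8.032
  4327 millicoulombs = 4327 × 10⁻³ coulombs = 4.327
Sum: 6.147 + 8.032 + 4.327 = 18.506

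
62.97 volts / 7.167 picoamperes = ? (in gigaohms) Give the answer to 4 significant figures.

(62.97) / (7.167e-12) = 8.7861e12 Ω

8786 gigaohms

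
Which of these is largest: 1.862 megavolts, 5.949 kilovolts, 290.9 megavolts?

290.9 megavolts

1.862 megavolts = 1862000 volts
5.949 kilovolts = 5949 volts
290.9 megavolts = 290900000 volts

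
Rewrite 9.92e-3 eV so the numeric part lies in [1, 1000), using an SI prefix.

= 9.92e-3 eV; 1e-3 is milli.

9.92 meV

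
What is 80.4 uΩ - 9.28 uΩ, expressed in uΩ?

In uΩ:
  80.4 uΩ → 80.4
  9.28 uΩ → 9.28
Difference: 80.4 - 9.28 = 71.12

71.12 uΩ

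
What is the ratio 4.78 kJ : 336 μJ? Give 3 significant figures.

(4.78 × 10³) / (336 × 10⁻⁶) = 0.01423 × 10⁹

14200000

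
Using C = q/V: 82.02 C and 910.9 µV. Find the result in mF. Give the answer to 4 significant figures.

90040000 mF

(82.02) / (910.9e-6) = 0.0900428e6 F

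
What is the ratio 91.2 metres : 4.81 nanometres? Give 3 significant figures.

19000000000

(91.2) / (4.81e-9) = 18.96e9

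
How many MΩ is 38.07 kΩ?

0.03807 MΩ

kilo = 10³, mega = 10⁶; factor is 10⁻³.
38.07 × 10⁻³ = 0.03807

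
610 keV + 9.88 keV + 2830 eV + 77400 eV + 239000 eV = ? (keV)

939.11 keV

In keV:
  610 keV → 610
  9.88 keV → 9.88
  2830 eV = 2830e-3 keV = 2.83
  77400 eV = 77400e-3 keV = 77.4
  239000 eV = 239000e-3 keV = 239
Sum: 610 + 9.88 + 2.83 + 77.4 + 239 = 939.11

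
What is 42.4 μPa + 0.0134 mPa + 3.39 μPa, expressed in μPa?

In μPa:
  42.4 μPa → 42.4
  0.0134 mPa = 0.0134 × 10^3 μPa = 13.4
  3.39 μPa → 3.39
Sum: 42.4 + 13.4 + 3.39 = 59.19

59.19 μPa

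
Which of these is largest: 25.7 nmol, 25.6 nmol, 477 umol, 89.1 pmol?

477 umol

25.7 nmol = 0.0000000257 mol
25.6 nmol = 0.0000000256 mol
477 umol = 0.000477 mol
89.1 pmol = 0.0000000000891 mol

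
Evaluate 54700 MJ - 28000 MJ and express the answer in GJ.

In GJ:
  54700 MJ = 54700 × 10⁻³ GJ = 54.7
  28000 MJ = 28000 × 10⁻³ GJ = 28
Difference: 54.7 - 28 = 26.7

26.7 GJ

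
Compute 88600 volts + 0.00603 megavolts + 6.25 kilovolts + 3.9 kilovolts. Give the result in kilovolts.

104.78 kilovolts

In kilovolts:
  88600 volts = 88600 × 10^-3 kilovolts = 88.6
  0.00603 megavolts = 0.00603 × 10^3 kilovolts = 6.03
  6.25 kilovolts → 6.25
  3.9 kilovolts → 3.9
Sum: 88.6 + 6.03 + 6.25 + 3.9 = 104.78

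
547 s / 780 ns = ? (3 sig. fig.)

701000000

(547) / (780 × 10⁻⁹) = 0.7013 × 10⁹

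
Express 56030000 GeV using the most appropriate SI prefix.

56.03 PeV

= 56.03e15 eV; 1e15 is peta.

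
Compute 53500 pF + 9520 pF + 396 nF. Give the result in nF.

459.02 nF

In nF:
  53500 pF = 53500 × 10⁻³ nF = 53.5
  9520 pF = 9520 × 10⁻³ nF = 9.52
  396 nF → 396
Sum: 53.5 + 9.52 + 396 = 459.02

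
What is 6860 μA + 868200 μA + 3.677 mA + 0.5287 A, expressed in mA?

1407.437 mA

In mA:
  6860 μA = 6860 × 10^-3 mA = 6.86
  868200 μA = 868200 × 10^-3 mA = 868.2
  3.677 mA → 3.677
  0.5287 A = 0.5287 × 10^3 mA = 528.7
Sum: 6.86 + 868.2 + 3.677 + 528.7 = 1407.437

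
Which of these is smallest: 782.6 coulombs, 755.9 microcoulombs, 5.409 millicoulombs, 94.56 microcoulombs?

94.56 microcoulombs

782.6 coulombs = 782.6 coulombs
755.9 microcoulombs = 0.0007559 coulombs
5.409 millicoulombs = 0.005409 coulombs
94.56 microcoulombs = 0.00009456 coulombs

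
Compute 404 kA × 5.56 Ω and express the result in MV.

2.24624 MV

404 × 10^3 × 5.56 = 2246.24 × 10^3 V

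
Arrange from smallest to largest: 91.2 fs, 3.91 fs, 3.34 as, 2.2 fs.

3.34 as < 2.2 fs < 3.91 fs < 91.2 fs

91.2 fs = 0.0000000000000912 s
3.91 fs = 0.00000000000000391 s
3.34 as = 0.00000000000000000334 s
2.2 fs = 0.0000000000000022 s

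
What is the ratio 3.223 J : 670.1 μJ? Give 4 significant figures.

(3.223) / (670.1e-6) = 0.0048097e6

4810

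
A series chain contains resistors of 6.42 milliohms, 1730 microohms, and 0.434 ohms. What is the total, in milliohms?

442.15 milliohms

In milliohms:
  6.42 milliohms → 6.42
  1730 microohms = 1730 × 10^-3 milliohms = 1.73
  0.434 ohms = 0.434 × 10^3 milliohms = 434
Sum: 6.42 + 1.73 + 434 = 442.15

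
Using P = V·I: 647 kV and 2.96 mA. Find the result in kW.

647 × 10^3 × 2.96 × 10^-3 = 1915.12 W

1.91512 kW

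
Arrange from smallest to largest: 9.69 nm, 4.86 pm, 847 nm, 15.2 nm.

9.69 nm = 0.00000000969 m
4.86 pm = 0.00000000000486 m
847 nm = 0.000000847 m
15.2 nm = 0.0000000152 m

4.86 pm < 9.69 nm < 15.2 nm < 847 nm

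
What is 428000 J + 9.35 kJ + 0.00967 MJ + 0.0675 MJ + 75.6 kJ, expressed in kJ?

590.12 kJ

In kJ:
  428000 J = 428000e-3 kJ = 428
  9.35 kJ → 9.35
  0.00967 MJ = 0.00967e3 kJ = 9.67
  0.0675 MJ = 0.0675e3 kJ = 67.5
  75.6 kJ → 75.6
Sum: 428 + 9.35 + 9.67 + 67.5 + 75.6 = 590.12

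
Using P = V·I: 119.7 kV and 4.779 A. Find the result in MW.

119.7 × 10³ × 4.779 = 572.0463 × 10³ W

0.5720463 MW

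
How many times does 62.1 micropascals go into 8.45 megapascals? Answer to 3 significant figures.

136000000000

(8.45e6) / (62.1e-6) = 0.1361e12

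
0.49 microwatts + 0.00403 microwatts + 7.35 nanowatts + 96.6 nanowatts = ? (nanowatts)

597.98 nanowatts

In nanowatts:
  0.49 microwatts = 0.49 × 10^3 nanowatts = 490
  0.00403 microwatts = 0.00403 × 10^3 nanowatts = 4.03
  7.35 nanowatts → 7.35
  96.6 nanowatts → 96.6
Sum: 490 + 4.03 + 7.35 + 96.6 = 597.98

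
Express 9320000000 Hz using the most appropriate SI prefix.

= 9.32 × 10⁹ Hz; 10⁹ is giga.

9.32 GHz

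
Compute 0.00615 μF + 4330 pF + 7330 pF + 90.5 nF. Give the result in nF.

In nF:
  0.00615 μF = 0.00615 × 10³ nF = 6.15
  4330 pF = 4330 × 10⁻³ nF = 4.33
  7330 pF = 7330 × 10⁻³ nF = 7.33
  90.5 nF → 90.5
Sum: 6.15 + 4.33 + 7.33 + 90.5 = 108.31

108.31 nF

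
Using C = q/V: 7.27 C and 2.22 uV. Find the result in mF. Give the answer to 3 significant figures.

3270000000 mF

(7.27) / (2.22e-6) = 3.2748e6 F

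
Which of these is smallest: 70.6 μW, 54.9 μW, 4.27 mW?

54.9 μW

70.6 μW = 0.0000706 W
54.9 μW = 0.0000549 W
4.27 mW = 0.00427 W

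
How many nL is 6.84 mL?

milli = 1e-3, nano = 1e-9; factor is 1e6.
6.84 × 1e6 = 6840000

6840000 nL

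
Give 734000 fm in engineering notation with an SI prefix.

734 pm

= 734 × 10⁻¹² m; 10⁻¹² is pico.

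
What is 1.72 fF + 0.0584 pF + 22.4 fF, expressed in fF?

82.52 fF

In fF:
  1.72 fF → 1.72
  0.0584 pF = 0.0584 × 10^3 fF = 58.4
  22.4 fF → 22.4
Sum: 1.72 + 58.4 + 22.4 = 82.52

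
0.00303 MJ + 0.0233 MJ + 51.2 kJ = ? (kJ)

77.53 kJ

In kJ:
  0.00303 MJ = 0.00303e3 kJ = 3.03
  0.0233 MJ = 0.0233e3 kJ = 23.3
  51.2 kJ → 51.2
Sum: 3.03 + 23.3 + 51.2 = 77.53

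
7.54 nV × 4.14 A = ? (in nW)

31.2156 nW

7.54 × 10^-9 × 4.14 = 31.2156 × 10^-9 W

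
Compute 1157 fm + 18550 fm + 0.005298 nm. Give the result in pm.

In pm:
  1157 fm = 1157 × 10^-3 pm = 1.157
  18550 fm = 18550 × 10^-3 pm = 18.55
  0.005298 nm = 0.005298 × 10^3 pm = 5.298
Sum: 1.157 + 18.55 + 5.298 = 25.005

25.005 pm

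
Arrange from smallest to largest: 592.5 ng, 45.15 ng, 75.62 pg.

592.5 ng = 0.0000005925 g
45.15 ng = 0.00000004515 g
75.62 pg = 0.00000000007562 g

75.62 pg < 45.15 ng < 592.5 ng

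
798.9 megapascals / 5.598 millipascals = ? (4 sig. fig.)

142700000000

(798.9 × 10^6) / (5.598 × 10^-3) = 142.71 × 10^9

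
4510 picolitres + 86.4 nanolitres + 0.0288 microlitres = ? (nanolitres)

In nanolitres:
  4510 picolitres = 4510 × 10⁻³ nanolitres = 4.51
  86.4 nanolitres → 86.4
  0.0288 microlitres = 0.0288 × 10³ nanolitres = 28.8
Sum: 4.51 + 86.4 + 28.8 = 119.71

119.71 nanolitres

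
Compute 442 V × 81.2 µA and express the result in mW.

35.8904 mW

442 × 81.2 × 10⁻⁶ = 35890.4 × 10⁻⁶ W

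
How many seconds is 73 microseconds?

micro = 10^-6, (no prefix) = 10^0; factor is 10^-6.
73 × 10^-6 = 0.000073

0.000073 seconds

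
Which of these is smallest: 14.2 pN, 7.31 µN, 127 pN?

14.2 pN

14.2 pN = 0.0000000000142 N
7.31 µN = 0.00000731 N
127 pN = 0.000000000127 N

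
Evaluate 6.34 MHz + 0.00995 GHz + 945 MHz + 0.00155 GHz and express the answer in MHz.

962.84 MHz

In MHz:
  6.34 MHz → 6.34
  0.00995 GHz = 0.00995e3 MHz = 9.95
  945 MHz → 945
  0.00155 GHz = 0.00155e3 MHz = 1.55
Sum: 6.34 + 9.95 + 945 + 1.55 = 962.84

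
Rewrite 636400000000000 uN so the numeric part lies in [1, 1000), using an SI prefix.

636.4 MN

= 636.4e6 N; 1e6 is mega.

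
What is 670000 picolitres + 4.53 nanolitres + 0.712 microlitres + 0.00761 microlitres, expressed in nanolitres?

In nanolitres:
  670000 picolitres = 670000e-3 nanolitres = 670
  4.53 nanolitres → 4.53
  0.712 microlitres = 0.712e3 nanolitres = 712
  0.00761 microlitres = 0.00761e3 nanolitres = 7.61
Sum: 670 + 4.53 + 712 + 7.61 = 1394.14

1394.14 nanolitres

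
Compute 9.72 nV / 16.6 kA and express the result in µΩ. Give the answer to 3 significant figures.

(9.72e-9) / (16.6e3) = 0.58554e-12 Ω

0.000000586 µΩ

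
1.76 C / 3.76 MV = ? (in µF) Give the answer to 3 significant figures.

(1.76) / (3.76e6) = 0.46809e-6 F

0.468 µF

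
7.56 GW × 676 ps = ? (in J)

7.56e9 × 676e-12 = 5110.56e-3 J

5.11056 J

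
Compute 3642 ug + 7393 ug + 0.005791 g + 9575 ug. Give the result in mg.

26.401 mg

In mg:
  3642 ug = 3642 × 10^-3 mg = 3.642
  7393 ug = 7393 × 10^-3 mg = 7.393
  0.005791 g = 0.005791 × 10^3 mg = 5.791
  9575 ug = 9575 × 10^-3 mg = 9.575
Sum: 3.642 + 7.393 + 5.791 + 9.575 = 26.401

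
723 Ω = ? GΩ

(no prefix) = 10⁰, giga = 10⁹; factor is 10⁻⁹.
723 × 10⁻⁹ = 0.000000723

0.000000723 GΩ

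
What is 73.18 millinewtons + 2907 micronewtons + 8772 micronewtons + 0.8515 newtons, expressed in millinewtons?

936.359 millinewtons

In millinewtons:
  73.18 millinewtons → 73.18
  2907 micronewtons = 2907e-3 millinewtons = 2.907
  8772 micronewtons = 8772e-3 millinewtons = 8.772
  0.8515 newtons = 0.8515e3 millinewtons = 851.5
Sum: 73.18 + 2.907 + 8.772 + 851.5 = 936.359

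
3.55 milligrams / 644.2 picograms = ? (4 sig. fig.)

(3.55 × 10⁻³) / (644.2 × 10⁻¹²) = 0.0055107 × 10⁹

5511000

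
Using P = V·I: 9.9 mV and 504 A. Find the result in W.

9.9 × 10^-3 × 504 = 4989.6 × 10^-3 W

4.9896 W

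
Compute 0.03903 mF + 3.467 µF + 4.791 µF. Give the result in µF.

In µF:
  0.03903 mF = 0.03903 × 10^3 µF = 39.03
  3.467 µF → 3.467
  4.791 µF → 4.791
Sum: 39.03 + 3.467 + 4.791 = 47.288

47.288 µF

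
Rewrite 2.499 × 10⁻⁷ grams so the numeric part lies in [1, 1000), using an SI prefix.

249.9 nanograms

= 249.9 × 10⁻⁹ grams; 10⁻⁹ is nano.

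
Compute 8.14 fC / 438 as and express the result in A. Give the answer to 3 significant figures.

(8.14 × 10⁻¹⁵) / (438 × 10⁻¹⁸) = 0.018584 × 10³ A

18.6 A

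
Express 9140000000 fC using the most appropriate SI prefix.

= 9.14 × 10⁻⁶ C; 10⁻⁶ is micro.

9.14 μC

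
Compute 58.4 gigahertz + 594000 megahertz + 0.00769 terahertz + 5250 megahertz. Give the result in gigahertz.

In gigahertz:
  58.4 gigahertz → 58.4
  594000 megahertz = 594000 × 10^-3 gigahertz = 594
  0.00769 terahertz = 0.00769 × 10^3 gigahertz = 7.69
  5250 megahertz = 5250 × 10^-3 gigahertz = 5.25
Sum: 58.4 + 594 + 7.69 + 5.25 = 665.34

665.34 gigahertz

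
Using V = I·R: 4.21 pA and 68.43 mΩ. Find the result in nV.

4.21 × 10^-12 × 68.43 × 10^-3 = 288.0903 × 10^-15 V

0.0002880903 nV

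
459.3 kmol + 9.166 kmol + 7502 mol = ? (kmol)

In kmol:
  459.3 kmol → 459.3
  9.166 kmol → 9.166
  7502 mol = 7502 × 10⁻³ kmol = 7.502
Sum: 459.3 + 9.166 + 7.502 = 475.968

475.968 kmol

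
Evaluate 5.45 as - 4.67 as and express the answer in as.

0.78 as

In as:
  5.45 as → 5.45
  4.67 as → 4.67
Difference: 5.45 - 4.67 = 0.78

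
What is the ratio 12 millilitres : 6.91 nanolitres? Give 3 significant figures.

(12e-3) / (6.91e-9) = 1.737e6

1740000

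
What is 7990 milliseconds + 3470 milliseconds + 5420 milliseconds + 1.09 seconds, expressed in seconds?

In seconds:
  7990 milliseconds = 7990 × 10^-3 seconds = 7.99
  3470 milliseconds = 3470 × 10^-3 seconds = 3.47
  5420 milliseconds = 5420 × 10^-3 seconds = 5.42
  1.09 seconds → 1.09
Sum: 7.99 + 3.47 + 5.42 + 1.09 = 17.97

17.97 seconds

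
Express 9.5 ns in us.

nano = 1e-9, micro = 1e-6; factor is 1e-3.
9.5 × 1e-3 = 0.0095

0.0095 us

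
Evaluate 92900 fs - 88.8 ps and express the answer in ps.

4.1 ps

In ps:
  92900 fs = 92900e-3 ps = 92.9
  88.8 ps → 88.8
Difference: 92.9 - 88.8 = 4.1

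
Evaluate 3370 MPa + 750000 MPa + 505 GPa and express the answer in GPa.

1258.37 GPa

In GPa:
  3370 MPa = 3370 × 10^-3 GPa = 3.37
  750000 MPa = 750000 × 10^-3 GPa = 750
  505 GPa → 505
Sum: 3.37 + 750 + 505 = 1258.37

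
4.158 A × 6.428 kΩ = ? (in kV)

26.727624 kV

4.158 × 6.428 × 10^3 = 26.727624 × 10^3 V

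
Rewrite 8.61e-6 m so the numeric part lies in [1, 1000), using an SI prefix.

8.61 μm

= 8.61e-6 m; 1e-6 is micro.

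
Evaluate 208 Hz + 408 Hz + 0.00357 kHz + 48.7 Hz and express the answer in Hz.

668.27 Hz

In Hz:
  208 Hz → 208
  408 Hz → 408
  0.00357 kHz = 0.00357 × 10³ Hz = 3.57
  48.7 Hz → 48.7
Sum: 208 + 408 + 3.57 + 48.7 = 668.27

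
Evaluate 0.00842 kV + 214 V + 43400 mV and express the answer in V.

In V:
  0.00842 kV = 0.00842 × 10^3 V = 8.42
  214 V → 214
  43400 mV = 43400 × 10^-3 V = 43.4
Sum: 8.42 + 214 + 43.4 = 265.82

265.82 V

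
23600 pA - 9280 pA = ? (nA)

In nA:
  23600 pA = 23600 × 10⁻³ nA = 23.6
  9280 pA = 9280 × 10⁻³ nA = 9.28
Difference: 23.6 - 9.28 = 14.32

14.32 nA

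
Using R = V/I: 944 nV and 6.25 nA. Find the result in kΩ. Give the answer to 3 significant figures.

0.151 kΩ

(944 × 10⁻⁹) / (6.25 × 10⁻⁹) = 151.04 Ω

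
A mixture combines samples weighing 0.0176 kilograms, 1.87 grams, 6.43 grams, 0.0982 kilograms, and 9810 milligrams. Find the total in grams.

In grams:
  0.0176 kilograms = 0.0176 × 10³ grams = 17.6
  1.87 grams → 1.87
  6.43 grams → 6.43
  0.0982 kilograms = 0.0982 × 10³ grams = 98.2
  9810 milligrams = 9810 × 10⁻³ grams = 9.81
Sum: 17.6 + 1.87 + 6.43 + 98.2 + 9.81 = 133.91

133.91 grams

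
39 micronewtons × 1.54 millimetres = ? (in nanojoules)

39e-6 × 1.54e-3 = 60.06e-9 J

60.06 nanojoules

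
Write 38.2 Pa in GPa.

(no prefix) = 10⁰, giga = 10⁹; factor is 10⁻⁹.
38.2 × 10⁻⁹ = 0.0000000382

0.0000000382 GPa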